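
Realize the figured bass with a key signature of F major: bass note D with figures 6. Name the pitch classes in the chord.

D, F, Bb

The written figures 6 are shorthand for 6/3: the 3 is implied.
A third above D in this key is F.
A sixth above D in this key is Bb.
Together with the bass D, this spells Bb major in first inversion.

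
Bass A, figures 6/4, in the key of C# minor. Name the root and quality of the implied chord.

The figures 6/4 indicate a triad in second inversion.
In second inversion the root lies a fourth above the bass: a fourth above A in C# minor is D#.
The chord tones are A, D#, F#, giving D# diminished.

D# diminished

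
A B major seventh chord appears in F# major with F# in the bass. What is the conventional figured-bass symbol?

F# is the fifth of B major seventh, so the chord is in second inversion.
A seventh chord in second inversion is figured 6/4/3, conventionally abbreviated 4/3.

4/3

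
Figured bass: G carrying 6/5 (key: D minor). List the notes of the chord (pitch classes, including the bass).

G, Bb, D, E

The written figures 6/5 are shorthand for 6/5/3: the 3 is implied.
A third above G in this key is Bb.
A fifth above G in this key is D.
A sixth above G in this key is E.
Together with the bass G, this spells E half-diminished seventh in first inversion.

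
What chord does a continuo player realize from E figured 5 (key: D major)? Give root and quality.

E minor

The figures 5 indicate a triad in root position.
In root position the bass is the root, so the root is E.
The chord tones are E, G, B, giving E minor.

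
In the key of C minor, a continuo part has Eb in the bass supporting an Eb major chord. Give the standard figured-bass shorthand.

Eb is the root of Eb major, so the chord is in root position.
A triad in root position is figured 5/3, conventionally abbreviated (no figures — root-position triad).

no figures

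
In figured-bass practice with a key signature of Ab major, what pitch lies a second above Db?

Counting 1 letter step above Db lands on E; in Ab major, that letter is Eb.

Eb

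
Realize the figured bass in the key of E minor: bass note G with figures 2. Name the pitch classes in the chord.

G, A, C, E

The written figures 2 are shorthand for 6/4/2: the 6/4 are implied.
A second above G in this key is A.
A fourth above G in this key is C.
A sixth above G in this key is E.
Together with the bass G, this spells A minor seventh in third inversion.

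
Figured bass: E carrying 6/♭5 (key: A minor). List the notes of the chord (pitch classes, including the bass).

The written figures 6/♭5 are shorthand for 6/5/3: the 3 is implied.
A third above E in this key is G.
A fifth above E in this key is B, lowered to Bb by the flat.
A sixth above E in this key is C.
Together with the bass E, this spells C dominant seventh in first inversion.

E, G, Bb, C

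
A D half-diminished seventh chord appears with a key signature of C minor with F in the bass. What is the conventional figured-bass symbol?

F is the third of D half-diminished seventh, so the chord is in first inversion.
A seventh chord in first inversion is figured 6/5/3, conventionally abbreviated 6/5.

6/5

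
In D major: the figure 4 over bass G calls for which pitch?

Counting 3 letter steps above G lands on C; in D major, that letter is C#.

C#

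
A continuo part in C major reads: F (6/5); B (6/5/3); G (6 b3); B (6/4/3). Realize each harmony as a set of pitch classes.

F, A, C, D | B, D, F, G | G, Bb, E | B, D, E, G

F (6/5/3): F, A, C, D.
B (6/5/3): B, D, F, G.
G (6/b3): G, Bb, E.
B (6/4/3): B, D, E, G.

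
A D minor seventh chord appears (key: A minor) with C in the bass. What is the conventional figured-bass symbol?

C is the seventh of D minor seventh, so the chord is in third inversion.
A seventh chord in third inversion is figured 6/4/2, conventionally abbreviated 4/2.

4/2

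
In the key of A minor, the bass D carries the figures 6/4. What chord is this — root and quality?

G major

The figures 6/4 indicate a triad in second inversion.
In second inversion the root lies a fourth above the bass: a fourth above D in A minor is G.
The chord tones are D, G, B, giving G major.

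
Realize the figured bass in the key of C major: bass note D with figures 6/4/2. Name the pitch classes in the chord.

D, E, G, B

A second above D in this key is E.
A fourth above D in this key is G.
A sixth above D in this key is B.
Together with the bass D, this spells E minor seventh in third inversion.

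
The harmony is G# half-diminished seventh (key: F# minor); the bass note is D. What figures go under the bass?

4/3

D is the fifth of G# half-diminished seventh, so the chord is in second inversion.
A seventh chord in second inversion is figured 6/4/3, conventionally abbreviated 4/3.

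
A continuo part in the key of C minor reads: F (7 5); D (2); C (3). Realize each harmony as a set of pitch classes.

F, Ab, C, Eb | D, Eb, G, Bb | C, Eb, G

F (7/5/3): F, Ab, C, Eb.
D (6/4/2): D, Eb, G, Bb.
C (5/3): C, Eb, G.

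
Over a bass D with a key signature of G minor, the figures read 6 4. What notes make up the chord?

A fourth above D in this key is G.
A sixth above D in this key is Bb.
Together with the bass D, this spells G minor in second inversion.

D, G, Bb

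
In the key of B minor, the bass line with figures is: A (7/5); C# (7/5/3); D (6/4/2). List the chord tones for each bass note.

A, C#, E, G | C#, E, G, B | D, E, G, B

A (7/5/3): A, C#, E, G.
C# (7/5/3): C#, E, G, B.
D (6/4/2): D, E, G, B.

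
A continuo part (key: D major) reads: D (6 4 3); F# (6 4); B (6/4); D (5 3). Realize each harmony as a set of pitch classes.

D (6/4/3): D, F#, G, B.
F# (6/4): F#, B, D.
B (6/4): B, E, G.
D (5/3): D, F#, A.

D, F#, G, B | F#, B, D | B, E, G | D, F#, A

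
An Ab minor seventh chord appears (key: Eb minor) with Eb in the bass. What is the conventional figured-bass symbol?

Eb is the fifth of Ab minor seventh, so the chord is in second inversion.
A seventh chord in second inversion is figured 6/4/3, conventionally abbreviated 4/3.

4/3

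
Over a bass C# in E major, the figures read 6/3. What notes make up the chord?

A third above C# in this key is E.
A sixth above C# in this key is A.
Together with the bass C#, this spells A major in first inversion.

C#, E, A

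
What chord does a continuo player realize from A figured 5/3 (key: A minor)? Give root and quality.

A minor

The figures 5/3 indicate a triad in root position.
In root position the bass is the root, so the root is A.
The chord tones are A, C, E, giving A minor.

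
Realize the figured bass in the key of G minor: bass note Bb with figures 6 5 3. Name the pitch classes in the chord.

Bb, D, F, G

A third above Bb in this key is D.
A fifth above Bb in this key is F.
A sixth above Bb in this key is G.
Together with the bass Bb, this spells G minor seventh in first inversion.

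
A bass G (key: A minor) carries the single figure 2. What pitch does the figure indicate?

Counting 1 letter step above G lands on A; in A minor, that letter is A.

A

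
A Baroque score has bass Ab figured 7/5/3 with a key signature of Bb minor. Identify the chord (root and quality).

The figures 7/5/3 indicate a seventh chord in root position.
In root position the bass is the root, so the root is Ab.
The chord tones are Ab, C, Eb, Gb, giving Ab dominant seventh.

Ab dominant seventh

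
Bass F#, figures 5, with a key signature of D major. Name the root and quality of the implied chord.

The figures 5 indicate a triad in root position.
In root position the bass is the root, so the root is F#.
The chord tones are F#, A, C#, giving F# minor.

F# minor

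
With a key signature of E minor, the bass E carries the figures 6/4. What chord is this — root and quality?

A minor

The figures 6/4 indicate a triad in second inversion.
In second inversion the root lies a fourth above the bass: a fourth above E in E minor is A.
The chord tones are E, A, C, giving A minor.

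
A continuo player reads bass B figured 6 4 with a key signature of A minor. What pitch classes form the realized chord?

B, E, G

A fourth above B in this key is E.
A sixth above B in this key is G.
Together with the bass B, this spells E minor in second inversion.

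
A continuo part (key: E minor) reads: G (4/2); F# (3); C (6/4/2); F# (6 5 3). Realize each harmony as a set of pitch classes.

G (6/4/2): G, A, C, E.
F# (5/3): F#, A, C.
C (6/4/2): C, D, F#, A.
F# (6/5/3): F#, A, C, D.

G, A, C, E | F#, A, C | C, D, F#, A | F#, A, C, D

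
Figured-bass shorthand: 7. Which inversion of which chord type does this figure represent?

seventh chord, root position

7 is shorthand for 7/5/3.
Intervals of 7/5/3 above the bass form a seventh chord; the bass is the root, so this is root position.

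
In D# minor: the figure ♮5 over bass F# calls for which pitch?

Counting 4 letter steps above F# lands on C; in D# minor, that letter is C#.
The ♮5 figure makes it natural, giving C.

C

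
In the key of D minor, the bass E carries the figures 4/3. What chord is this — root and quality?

A minor seventh

The figures 4/3 indicate a seventh chord in second inversion.
In second inversion the root lies a fourth above the bass: a fourth above E in D minor is A.
The chord tones are E, G, A, C, giving A minor seventh.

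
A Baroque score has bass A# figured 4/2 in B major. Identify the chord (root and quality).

B major seventh

The figures 4/2 indicate a seventh chord in third inversion.
In third inversion the root lies a second above the bass: a second above A# in B major is B.
The chord tones are A#, B, D#, F#, giving B major seventh.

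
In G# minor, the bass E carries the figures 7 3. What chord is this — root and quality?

E major seventh

The figures 7 3 indicate a seventh chord in root position.
In root position the bass is the root, so the root is E.
The chord tones are E, G#, B, D#, giving E major seventh.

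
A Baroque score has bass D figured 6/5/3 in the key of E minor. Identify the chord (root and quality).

B minor seventh

The figures 6/5/3 indicate a seventh chord in first inversion.
In first inversion the root lies a sixth above the bass: a sixth above D in E minor is B.
The chord tones are D, F#, A, B, giving B minor seventh.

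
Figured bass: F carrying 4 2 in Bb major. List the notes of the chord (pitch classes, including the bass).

F, G, Bb, D

The written figures 4 2 are shorthand for 6/4/2: the 6 is implied.
A second above F in this key is G.
A fourth above F in this key is Bb.
A sixth above F in this key is D.
Together with the bass F, this spells G minor seventh in third inversion.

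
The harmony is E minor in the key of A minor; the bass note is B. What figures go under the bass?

6/4

B is the fifth of E minor, so the chord is in second inversion.
A triad in second inversion is figured 6/4, conventionally abbreviated 6/4.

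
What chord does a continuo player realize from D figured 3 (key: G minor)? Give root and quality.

D minor

The figures 3 indicate a triad in root position.
In root position the bass is the root, so the root is D.
The chord tones are D, F, A, giving D minor.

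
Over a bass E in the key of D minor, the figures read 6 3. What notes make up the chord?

E, G, C

A third above E in this key is G.
A sixth above E in this key is C.
Together with the bass E, this spells C major in first inversion.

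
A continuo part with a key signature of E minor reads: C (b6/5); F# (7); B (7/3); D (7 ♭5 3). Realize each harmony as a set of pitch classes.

C, E, G, Ab | F#, A, C, E | B, D, F#, A | D, F#, Ab, C

C (b6/5/3): C, E, G, Ab.
F# (7/5/3): F#, A, C, E.
B (7/5/3): B, D, F#, A.
D (7/b5/3): D, F#, Ab, C.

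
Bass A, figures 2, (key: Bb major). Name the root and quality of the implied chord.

The figures 2 indicate a seventh chord in third inversion.
In third inversion the root lies a second above the bass: a second above A in Bb major is Bb.
The chord tones are A, Bb, D, F, giving Bb major seventh.

Bb major seventh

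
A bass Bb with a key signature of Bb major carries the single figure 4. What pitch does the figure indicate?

Eb

Counting 3 letter steps above Bb lands on E; in Bb major, that letter is Eb.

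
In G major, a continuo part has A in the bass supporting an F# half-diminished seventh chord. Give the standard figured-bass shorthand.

6/5

A is the third of F# half-diminished seventh, so the chord is in first inversion.
A seventh chord in first inversion is figured 6/5/3, conventionally abbreviated 6/5.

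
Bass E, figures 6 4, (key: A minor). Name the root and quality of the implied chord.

A minor

The figures 6 4 indicate a triad in second inversion.
In second inversion the root lies a fourth above the bass: a fourth above E in A minor is A.
The chord tones are E, A, C, giving A minor.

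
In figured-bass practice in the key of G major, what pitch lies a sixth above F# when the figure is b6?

Db

Counting 5 letter steps above F# lands on D; in G major, that letter is D.
The b6 figure lowers it a semitone, giving Db.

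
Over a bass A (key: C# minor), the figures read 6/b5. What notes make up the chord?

The written figures 6/b5 are shorthand for 6/5/3: the 3 is implied.
A third above A in this key is C#.
A fifth above A in this key is E, lowered to Eb by the flat.
A sixth above A in this key is F#.

A, C#, Eb, F#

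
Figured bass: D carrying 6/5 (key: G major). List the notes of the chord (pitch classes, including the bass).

The written figures 6/5 are shorthand for 6/5/3: the 3 is implied.
A third above D in this key is F#.
A fifth above D in this key is A.
A sixth above D in this key is B.
Together with the bass D, this spells B minor seventh in first inversion.

D, F#, A, B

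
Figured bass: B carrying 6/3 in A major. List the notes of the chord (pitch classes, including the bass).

B, D, G#

A third above B in this key is D.
A sixth above B in this key is G#.
Together with the bass B, this spells G# diminished in first inversion.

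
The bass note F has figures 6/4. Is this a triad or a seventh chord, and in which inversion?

triad, second inversion

Intervals of 6/4 above the bass form a triad; the bass is the fifth, so this is second inversion.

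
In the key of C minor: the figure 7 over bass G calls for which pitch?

F

Counting 6 letter steps above G lands on F; in C minor, that letter is F.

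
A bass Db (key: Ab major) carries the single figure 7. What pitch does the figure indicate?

Counting 6 letter steps above Db lands on C; in Ab major, that letter is C.

C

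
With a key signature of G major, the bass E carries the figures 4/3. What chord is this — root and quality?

The figures 4/3 indicate a seventh chord in second inversion.
In second inversion the root lies a fourth above the bass: a fourth above E in G major is A.
The chord tones are E, G, A, C, giving A minor seventh.

A minor seventh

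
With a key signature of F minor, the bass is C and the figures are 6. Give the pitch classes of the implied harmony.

The written figures 6 are shorthand for 6/3: the 3 is implied.
A third above C in this key is Eb.
A sixth above C in this key is Ab.
Together with the bass C, this spells Ab major in first inversion.

C, Eb, Ab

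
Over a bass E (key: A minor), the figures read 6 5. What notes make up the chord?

The written figures 6 5 are shorthand for 6/5/3: the 3 is implied.
A third above E in this key is G.
A fifth above E in this key is B.
A sixth above E in this key is C.
Together with the bass E, this spells C major seventh in first inversion.

E, G, B, C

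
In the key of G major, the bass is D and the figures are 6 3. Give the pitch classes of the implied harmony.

A third above D in this key is F#.
A sixth above D in this key is B.
Together with the bass D, this spells B minor in first inversion.

D, F#, B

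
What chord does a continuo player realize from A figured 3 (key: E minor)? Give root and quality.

The figures 3 indicate a triad in root position.
In root position the bass is the root, so the root is A.
The chord tones are A, C, E, giving A minor.

A minor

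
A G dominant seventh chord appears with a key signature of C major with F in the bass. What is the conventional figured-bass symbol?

4/2

F is the seventh of G dominant seventh, so the chord is in third inversion.
A seventh chord in third inversion is figured 6/4/2, conventionally abbreviated 4/2.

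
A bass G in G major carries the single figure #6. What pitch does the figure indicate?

E#

Counting 5 letter steps above G lands on E; in G major, that letter is E.
The #6 figure raises it a semitone, giving E#.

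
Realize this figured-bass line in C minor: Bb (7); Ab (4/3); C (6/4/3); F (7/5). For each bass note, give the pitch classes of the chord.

Bb (7/5/3): Bb, D, F, Ab.
Ab (6/4/3): Ab, C, D, F.
C (6/4/3): C, Eb, F, Ab.
F (7/5/3): F, Ab, C, Eb.

Bb, D, F, Ab | Ab, C, D, F | C, Eb, F, Ab | F, Ab, C, Eb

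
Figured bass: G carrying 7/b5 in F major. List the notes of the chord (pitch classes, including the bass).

G, Bb, Db, F

The written figures 7/b5 are shorthand for 7/5/3: the 3 is implied.
A third above G in this key is Bb.
A fifth above G in this key is D, lowered to Db by the flat.
A seventh above G in this key is F.
Together with the bass G, this spells G half-diminished seventh in root position.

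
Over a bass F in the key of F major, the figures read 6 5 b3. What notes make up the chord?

A third above F in this key is A, lowered to Ab by the flat.
A fifth above F in this key is C.
A sixth above F in this key is D.
Together with the bass F, this spells D half-diminished seventh in first inversion.

F, Ab, C, D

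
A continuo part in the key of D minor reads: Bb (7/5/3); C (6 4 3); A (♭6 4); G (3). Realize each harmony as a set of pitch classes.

Bb, D, F, A | C, E, F, A | A, D, Fb | G, Bb, D

Bb (7/5/3): Bb, D, F, A.
C (6/4/3): C, E, F, A.
A (b6/4): A, D, Fb.
G (5/3): G, Bb, D.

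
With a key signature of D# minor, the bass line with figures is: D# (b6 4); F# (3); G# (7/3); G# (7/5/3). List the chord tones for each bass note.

D# (b6/4): D#, G#, Bb.
F# (5/3): F#, A#, C#.
G# (7/5/3): G#, B, D#, F#.
G# (7/5/3): G#, B, D#, F#.

D#, G#, Bb | F#, A#, C# | G#, B, D#, F# | G#, B, D#, F#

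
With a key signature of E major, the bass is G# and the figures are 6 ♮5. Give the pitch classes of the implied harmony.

G#, B, D, E

The written figures 6 ♮5 are shorthand for 6/5/3: the 3 is implied.
A third above G# in this key is B.
A fifth above G# in this key is D#, made natural (D) by the ♮ figure.
A sixth above G# in this key is E.
Together with the bass G#, this spells E dominant seventh in first inversion.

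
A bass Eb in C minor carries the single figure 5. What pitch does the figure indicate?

Counting 4 letter steps above Eb lands on B; in C minor, that letter is Bb.

Bb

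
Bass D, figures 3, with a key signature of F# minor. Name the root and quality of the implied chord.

D major

The figures 3 indicate a triad in root position.
In root position the bass is the root, so the root is D.
The chord tones are D, F#, A, giving D major.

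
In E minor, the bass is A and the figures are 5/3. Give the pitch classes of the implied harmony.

A, C, E

A third above A in this key is C.
A fifth above A in this key is E.
Together with the bass A, this spells A minor in root position.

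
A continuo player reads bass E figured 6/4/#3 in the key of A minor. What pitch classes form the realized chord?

E, G#, A, C

A third above E in this key is G, raised to G# by the sharp.
A fourth above E in this key is A.
A sixth above E in this key is C.
Together with the bass E, this spells A minor-major seventh in second inversion.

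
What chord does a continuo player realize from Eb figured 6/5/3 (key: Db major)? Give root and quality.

The figures 6/5/3 indicate a seventh chord in first inversion.
In first inversion the root lies a sixth above the bass: a sixth above Eb in Db major is C.
The chord tones are Eb, Gb, Bb, C, giving C half-diminished seventh.

C half-diminished seventh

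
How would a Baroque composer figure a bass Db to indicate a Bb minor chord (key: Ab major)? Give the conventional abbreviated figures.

6

Db is the third of Bb minor, so the chord is in first inversion.
A triad in first inversion is figured 6/3, conventionally abbreviated 6.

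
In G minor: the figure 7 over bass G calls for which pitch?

Counting 6 letter steps above G lands on F; in G minor, that letter is F.

F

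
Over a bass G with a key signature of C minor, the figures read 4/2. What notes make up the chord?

G, Ab, C, Eb

The written figures 4/2 are shorthand for 6/4/2: the 6 is implied.
A second above G in this key is Ab.
A fourth above G in this key is C.
A sixth above G in this key is Eb.
Together with the bass G, this spells Ab major seventh in third inversion.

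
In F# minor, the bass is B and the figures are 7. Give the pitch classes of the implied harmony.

B, D, F#, A

The written figures 7 are shorthand for 7/5/3: the 5/3 are implied.
A third above B in this key is D.
A fifth above B in this key is F#.
A seventh above B in this key is A.
Together with the bass B, this spells B minor seventh in root position.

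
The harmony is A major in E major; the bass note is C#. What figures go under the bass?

C# is the third of A major, so the chord is in first inversion.
A triad in first inversion is figured 6/3, conventionally abbreviated 6.

6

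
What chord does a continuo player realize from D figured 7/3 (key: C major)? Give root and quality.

D minor seventh

The figures 7/3 indicate a seventh chord in root position.
In root position the bass is the root, so the root is D.
The chord tones are D, F, A, C, giving D minor seventh.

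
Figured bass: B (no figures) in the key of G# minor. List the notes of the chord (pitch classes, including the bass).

B, D#, F#

An unfigured bass implies 5/3.
A third above B in this key is D#.
A fifth above B in this key is F#.
Together with the bass B, this spells B major in root position.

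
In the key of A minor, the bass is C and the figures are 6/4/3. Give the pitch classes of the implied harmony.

A third above C in this key is E.
A fourth above C in this key is F.
A sixth above C in this key is A.
Together with the bass C, this spells F major seventh in second inversion.

C, E, F, A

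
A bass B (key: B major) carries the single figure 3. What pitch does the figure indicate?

Counting 2 letter steps above B lands on D; in B major, that letter is D#.

D#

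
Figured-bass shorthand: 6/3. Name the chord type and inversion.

triad, first inversion

Intervals of 6/3 above the bass form a triad; the bass is the third, so this is first inversion.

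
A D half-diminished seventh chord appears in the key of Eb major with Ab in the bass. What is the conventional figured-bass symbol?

4/3

Ab is the fifth of D half-diminished seventh, so the chord is in second inversion.
A seventh chord in second inversion is figured 6/4/3, conventionally abbreviated 4/3.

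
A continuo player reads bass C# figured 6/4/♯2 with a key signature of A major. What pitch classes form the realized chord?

C#, D#, F#, A

A second above C# in this key is D, raised to D# by the sharp.
A fourth above C# in this key is F#.
A sixth above C# in this key is A.
Together with the bass C#, this spells D# half-diminished seventh in third inversion.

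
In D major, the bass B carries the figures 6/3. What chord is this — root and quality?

G major

The figures 6/3 indicate a triad in first inversion.
In first inversion the root lies a sixth above the bass: a sixth above B in D major is G.
The chord tones are B, D, G, giving G major.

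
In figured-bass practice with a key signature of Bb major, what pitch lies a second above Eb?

F

Counting 1 letter step above Eb lands on F; in Bb major, that letter is F.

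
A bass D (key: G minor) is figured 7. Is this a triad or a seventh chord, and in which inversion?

seventh chord, root position

7 is shorthand for 7/5/3.
Intervals of 7/5/3 above the bass form a seventh chord; the bass is the root, so this is root position.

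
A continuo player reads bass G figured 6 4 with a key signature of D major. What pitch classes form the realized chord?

G, C#, E

A fourth above G in this key is C#.
A sixth above G in this key is E.
Together with the bass G, this spells C# diminished in second inversion.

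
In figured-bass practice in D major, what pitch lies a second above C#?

D

Counting 1 letter step above C# lands on D; in D major, that letter is D.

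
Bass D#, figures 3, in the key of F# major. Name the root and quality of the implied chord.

D# minor

The figures 3 indicate a triad in root position.
In root position the bass is the root, so the root is D#.
The chord tones are D#, F#, A#, giving D# minor.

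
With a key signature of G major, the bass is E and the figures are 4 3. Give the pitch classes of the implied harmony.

The written figures 4 3 are shorthand for 6/4/3: the 6 is implied.
A third above E in this key is G.
A fourth above E in this key is A.
A sixth above E in this key is C.
Together with the bass E, this spells A minor seventh in second inversion.

E, G, A, C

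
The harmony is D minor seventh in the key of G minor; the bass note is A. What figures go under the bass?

A is the fifth of D minor seventh, so the chord is in second inversion.
A seventh chord in second inversion is figured 6/4/3, conventionally abbreviated 4/3.

4/3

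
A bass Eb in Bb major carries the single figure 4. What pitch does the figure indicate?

Counting 3 letter steps above Eb lands on A; in Bb major, that letter is A.

A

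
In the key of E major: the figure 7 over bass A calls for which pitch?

G#

Counting 6 letter steps above A lands on G; in E major, that letter is G#.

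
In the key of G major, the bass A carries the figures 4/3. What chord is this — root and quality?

The figures 4/3 indicate a seventh chord in second inversion.
In second inversion the root lies a fourth above the bass: a fourth above A in G major is D.
The chord tones are A, C, D, F#, giving D dominant seventh.

D dominant seventh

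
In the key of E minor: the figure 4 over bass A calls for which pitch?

Counting 3 letter steps above A lands on D; in E minor, that letter is D.

D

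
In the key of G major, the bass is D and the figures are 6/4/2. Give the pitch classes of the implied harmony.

D, E, G, B

A second above D in this key is E.
A fourth above D in this key is G.
A sixth above D in this key is B.
Together with the bass D, this spells E minor seventh in third inversion.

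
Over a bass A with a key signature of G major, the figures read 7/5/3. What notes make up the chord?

A, C, E, G

A third above A in this key is C.
A fifth above A in this key is E.
A seventh above A in this key is G.
Together with the bass A, this spells A minor seventh in root position.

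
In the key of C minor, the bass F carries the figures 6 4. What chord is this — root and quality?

The figures 6 4 indicate a triad in second inversion.
In second inversion the root lies a fourth above the bass: a fourth above F in C minor is Bb.
The chord tones are F, Bb, D, giving Bb major.

Bb major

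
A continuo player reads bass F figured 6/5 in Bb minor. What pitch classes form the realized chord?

F, Ab, C, Db

The written figures 6/5 are shorthand for 6/5/3: the 3 is implied.
A third above F in this key is Ab.
A fifth above F in this key is C.
A sixth above F in this key is Db.
Together with the bass F, this spells Db major seventh in first inversion.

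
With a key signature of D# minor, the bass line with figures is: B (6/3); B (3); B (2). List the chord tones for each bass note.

B (6/3): B, D#, G#.
B (5/3): B, D#, F#.
B (6/4/2): B, C#, E#, G#.

B, D#, G# | B, D#, F# | B, C#, E#, G#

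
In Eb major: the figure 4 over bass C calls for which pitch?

Counting 3 letter steps above C lands on F; in Eb major, that letter is F.

F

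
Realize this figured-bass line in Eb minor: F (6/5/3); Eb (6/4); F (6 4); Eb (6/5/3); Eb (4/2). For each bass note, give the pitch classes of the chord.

F, Ab, Cb, Db | Eb, Ab, Cb | F, Bb, Db | Eb, Gb, Bb, Cb | Eb, F, Ab, Cb

F (6/5/3): F, Ab, Cb, Db.
Eb (6/4): Eb, Ab, Cb.
F (6/4): F, Bb, Db.
Eb (6/5/3): Eb, Gb, Bb, Cb.
Eb (6/4/2): Eb, F, Ab, Cb.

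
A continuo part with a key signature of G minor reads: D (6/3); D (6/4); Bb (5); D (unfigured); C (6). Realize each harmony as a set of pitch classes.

D (6/3): D, F, Bb.
D (6/4): D, G, Bb.
Bb (5/3): Bb, D, F.
D (5/3): D, F, A.
C (6/3): C, Eb, A.

D, F, Bb | D, G, Bb | Bb, D, F | D, F, A | C, Eb, A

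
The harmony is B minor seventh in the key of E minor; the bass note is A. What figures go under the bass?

A is the seventh of B minor seventh, so the chord is in third inversion.
A seventh chord in third inversion is figured 6/4/2, conventionally abbreviated 4/2.

4/2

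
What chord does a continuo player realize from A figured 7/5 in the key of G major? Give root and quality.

The figures 7/5 indicate a seventh chord in root position.
In root position the bass is the root, so the root is A.
The chord tones are A, C, E, G, giving A minor seventh.

A minor seventh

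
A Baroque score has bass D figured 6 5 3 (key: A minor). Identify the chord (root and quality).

The figures 6 5 3 indicate a seventh chord in first inversion.
In first inversion the root lies a sixth above the bass: a sixth above D in A minor is B.
The chord tones are D, F, A, B, giving B half-diminished seventh.

B half-diminished seventh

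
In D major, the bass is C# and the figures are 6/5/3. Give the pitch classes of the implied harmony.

A third above C# in this key is E.
A fifth above C# in this key is G.
A sixth above C# in this key is A.
Together with the bass C#, this spells A dominant seventh in first inversion.

C#, E, G, A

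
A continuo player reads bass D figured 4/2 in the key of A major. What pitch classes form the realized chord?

D, E, G#, B

The written figures 4/2 are shorthand for 6/4/2: the 6 is implied.
A second above D in this key is E.
A fourth above D in this key is G#.
A sixth above D in this key is B.
Together with the bass D, this spells E dominant seventh in third inversion.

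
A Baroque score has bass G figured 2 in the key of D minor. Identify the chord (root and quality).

The figures 2 indicate a seventh chord in third inversion.
In third inversion the root lies a second above the bass: a second above G in D minor is A.
The chord tones are G, A, C, E, giving A minor seventh.

A minor seventh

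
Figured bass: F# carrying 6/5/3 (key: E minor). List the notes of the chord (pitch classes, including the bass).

A third above F# in this key is A.
A fifth above F# in this key is C.
A sixth above F# in this key is D.
Together with the bass F#, this spells D dominant seventh in first inversion.

F#, A, C, D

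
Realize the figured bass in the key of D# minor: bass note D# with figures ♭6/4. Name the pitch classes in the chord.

A fourth above D# in this key is G#.
A sixth above D# in this key is B, lowered to Bb by the flat.

D#, G#, Bb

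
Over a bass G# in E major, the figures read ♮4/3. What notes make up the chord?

The written figures ♮4/3 are shorthand for 6/4/3: the 6 is implied.
A third above G# in this key is B.
A fourth above G# in this key is C#, made natural (C) by the ♮ figure.
A sixth above G# in this key is E.
Together with the bass G#, this spells C augmented major seventh in second inversion.

G#, B, C, E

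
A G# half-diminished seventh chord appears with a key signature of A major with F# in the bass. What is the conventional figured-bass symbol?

4/2

F# is the seventh of G# half-diminished seventh, so the chord is in third inversion.
A seventh chord in third inversion is figured 6/4/2, conventionally abbreviated 4/2.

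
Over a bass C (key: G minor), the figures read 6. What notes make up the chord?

The written figures 6 are shorthand for 6/3: the 3 is implied.
A third above C in this key is Eb.
A sixth above C in this key is A.
Together with the bass C, this spells A diminished in first inversion.

C, Eb, A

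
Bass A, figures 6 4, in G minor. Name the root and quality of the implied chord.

D minor

The figures 6 4 indicate a triad in second inversion.
In second inversion the root lies a fourth above the bass: a fourth above A in G minor is D.
The chord tones are A, D, F, giving D minor.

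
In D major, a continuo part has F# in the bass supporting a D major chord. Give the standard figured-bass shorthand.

F# is the third of D major, so the chord is in first inversion.
A triad in first inversion is figured 6/3, conventionally abbreviated 6.

6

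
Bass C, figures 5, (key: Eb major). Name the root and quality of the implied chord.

The figures 5 indicate a triad in root position.
In root position the bass is the root, so the root is C.
The chord tones are C, Eb, G, giving C minor.

C minor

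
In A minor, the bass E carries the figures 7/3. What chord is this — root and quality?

E minor seventh

The figures 7/3 indicate a seventh chord in root position.
In root position the bass is the root, so the root is E.
The chord tones are E, G, B, D, giving E minor seventh.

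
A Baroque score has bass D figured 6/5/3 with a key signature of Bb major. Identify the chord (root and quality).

Bb major seventh

The figures 6/5/3 indicate a seventh chord in first inversion.
In first inversion the root lies a sixth above the bass: a sixth above D in Bb major is Bb.
The chord tones are D, F, A, Bb, giving Bb major seventh.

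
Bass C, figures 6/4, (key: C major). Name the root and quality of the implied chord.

The figures 6/4 indicate a triad in second inversion.
In second inversion the root lies a fourth above the bass: a fourth above C in C major is F.
The chord tones are C, F, A, giving F major.

F major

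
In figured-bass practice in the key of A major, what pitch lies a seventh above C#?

Counting 6 letter steps above C# lands on B; in A major, that letter is B.

B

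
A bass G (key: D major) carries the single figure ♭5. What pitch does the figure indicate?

Db

Counting 4 letter steps above G lands on D; in D major, that letter is D.
The b5 figure lowers it a semitone, giving Db.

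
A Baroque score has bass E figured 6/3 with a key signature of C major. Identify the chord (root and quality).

The figures 6/3 indicate a triad in first inversion.
In first inversion the root lies a sixth above the bass: a sixth above E in C major is C.
The chord tones are E, G, C, giving C major.

C major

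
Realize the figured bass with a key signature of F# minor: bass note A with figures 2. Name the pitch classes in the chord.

A, B, D, F#

The written figures 2 are shorthand for 6/4/2: the 6/4 are implied.
A second above A in this key is B.
A fourth above A in this key is D.
A sixth above A in this key is F#.
Together with the bass A, this spells B minor seventh in third inversion.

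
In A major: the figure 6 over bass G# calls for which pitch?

Counting 5 letter steps above G# lands on E; in A major, that letter is E.

E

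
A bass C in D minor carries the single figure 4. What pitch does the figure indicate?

F

Counting 3 letter steps above C lands on F; in D minor, that letter is F.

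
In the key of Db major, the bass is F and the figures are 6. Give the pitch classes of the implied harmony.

The written figures 6 are shorthand for 6/3: the 3 is implied.
A third above F in this key is Ab.
A sixth above F in this key is Db.
Together with the bass F, this spells Db major in first inversion.

F, Ab, Db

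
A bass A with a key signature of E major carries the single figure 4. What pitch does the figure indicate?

Counting 3 letter steps above A lands on D; in E major, that letter is D#.

D#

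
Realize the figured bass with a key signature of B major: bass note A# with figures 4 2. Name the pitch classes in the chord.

The written figures 4 2 are shorthand for 6/4/2: the 6 is implied.
A second above A# in this key is B.
A fourth above A# in this key is D#.
A sixth above A# in this key is F#.
Together with the bass A#, this spells B major seventh in third inversion.

A#, B, D#, F#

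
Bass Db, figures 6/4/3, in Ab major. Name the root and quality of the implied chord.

G half-diminished seventh

The figures 6/4/3 indicate a seventh chord in second inversion.
In second inversion the root lies a fourth above the bass: a fourth above Db in Ab major is G.
The chord tones are Db, F, G, Bb, giving G half-diminished seventh.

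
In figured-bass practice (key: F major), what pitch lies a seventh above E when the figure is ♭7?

Counting 6 letter steps above E lands on D; in F major, that letter is D.
The b7 figure lowers it a semitone, giving Db.

Db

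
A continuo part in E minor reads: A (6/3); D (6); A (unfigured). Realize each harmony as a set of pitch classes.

A (6/3): A, C, F#.
D (6/3): D, F#, B.
A (5/3): A, C, E.

A, C, F# | D, F#, B | A, C, E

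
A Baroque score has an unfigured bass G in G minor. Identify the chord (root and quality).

G minor

An unfigured bass indicates a triad in root position.
In root position the bass is the root, so the root is G.
The chord tones are G, Bb, D, giving G minor.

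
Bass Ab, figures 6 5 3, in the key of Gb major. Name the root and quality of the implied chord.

The figures 6 5 3 indicate a seventh chord in first inversion.
In first inversion the root lies a sixth above the bass: a sixth above Ab in Gb major is F.
The chord tones are Ab, Cb, Eb, F, giving F half-diminished seventh.

F half-diminished seventh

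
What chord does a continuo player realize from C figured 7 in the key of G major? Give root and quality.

The figures 7 indicate a seventh chord in root position.
In root position the bass is the root, so the root is C.
The chord tones are C, E, G, B, giving C major seventh.

C major seventh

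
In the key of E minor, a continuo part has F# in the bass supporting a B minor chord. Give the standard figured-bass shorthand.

F# is the fifth of B minor, so the chord is in second inversion.
A triad in second inversion is figured 6/4, conventionally abbreviated 6/4.

6/4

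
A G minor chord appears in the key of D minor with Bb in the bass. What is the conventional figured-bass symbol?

6

Bb is the third of G minor, so the chord is in first inversion.
A triad in first inversion is figured 6/3, conventionally abbreviated 6.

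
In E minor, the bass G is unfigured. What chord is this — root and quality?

G major

An unfigured bass indicates a triad in root position.
In root position the bass is the root, so the root is G.
The chord tones are G, B, D, giving G major.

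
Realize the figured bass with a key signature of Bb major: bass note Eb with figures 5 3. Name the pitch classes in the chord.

Eb, G, Bb

A third above Eb in this key is G.
A fifth above Eb in this key is Bb.
Together with the bass Eb, this spells Eb major in root position.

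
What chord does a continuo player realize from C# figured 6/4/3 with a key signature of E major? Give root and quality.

F# minor seventh

The figures 6/4/3 indicate a seventh chord in second inversion.
In second inversion the root lies a fourth above the bass: a fourth above C# in E major is F#.
The chord tones are C#, E, F#, A, giving F# minor seventh.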